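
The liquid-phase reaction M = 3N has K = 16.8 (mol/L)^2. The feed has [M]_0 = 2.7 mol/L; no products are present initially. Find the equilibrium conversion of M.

Let X = conversion of M; extent ξ = 2.7·X mol/L.
Concentrations: [M] = 2.7 − 2.7X; [N] = 8.1X.
K = [N]^3 / ([M]).
This equals 16.8 at X = 0.376 (the root in 0 < X < 1).

X = 0.376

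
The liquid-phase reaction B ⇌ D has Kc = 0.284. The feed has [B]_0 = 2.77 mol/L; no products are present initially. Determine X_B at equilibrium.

Let X = conversion of B; extent ξ = 2.77·X mol/L.
Concentrations: [B] = 2.77 − 2.77X; [D] = 2.77X.
Kc = [D] / ([B]).
Setting equal to 0.284 and solving for X on (0,1) gives X = 0.221.

X = 0.221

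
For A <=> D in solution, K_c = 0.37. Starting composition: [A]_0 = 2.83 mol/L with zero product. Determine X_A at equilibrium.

X = 0.270

Let X = conversion of A; extent ξ = 2.83·X mol/L.
Concentrations: [A] = 2.83 − 2.83X; [D] = 2.83X.
K_c = [D] / ([A]).
Equating to 0.37: the physical root is X = 0.270.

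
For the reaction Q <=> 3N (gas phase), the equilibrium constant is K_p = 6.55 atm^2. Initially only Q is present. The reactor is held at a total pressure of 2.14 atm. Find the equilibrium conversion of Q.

Let X = conversion of Q (basis 1 mol Q); extent of reaction ξ = X.
At extent ξ: n_Q = 1 − X; n_N = 3X.
Summing: n_T = 1 + 2X.
y_i = n_i/n_T, p_i = y_i·P. K_p = p_N^3 / (p_Q).
This yields a degree-3 equation in X; solving on (0,1), X = 0.473.

X = 0.473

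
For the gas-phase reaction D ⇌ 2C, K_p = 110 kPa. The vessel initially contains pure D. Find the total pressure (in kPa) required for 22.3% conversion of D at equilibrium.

P = 525 kPa

Let X = conversion of D (basis 1 mol D); extent of reaction ξ = X.
Mole table: n_D = 1 − X; n_C = 2X.
Total moles n_T = 1 + X.
K_p = p_C^2 / (p_D) with p_i = (n_i/n_T)·P.
At X = 0.223: the mole-fraction product g(X) = Π y_i^ν_i = 0.2093. Since K_p = g(X)·P^{1}, P = (K_p/g)^(1/1) = (110/0.2093)^(1/1) = 525 kPa.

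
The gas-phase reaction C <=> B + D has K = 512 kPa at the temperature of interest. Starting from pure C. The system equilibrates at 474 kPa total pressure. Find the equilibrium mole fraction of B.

Basis: 1 mol C initially; let X = conversion of C. Extent ξ = X.
Moles: n_C = 1 − X; n_B = X; n_D = X.
Total moles n_T = 1 + X.
Mole fractions y_i = n_i/n_T; K = p_B p_D / (p_C) with p_i = y_i·P.
Substituting and setting equal to 512 kPa gives a polynomial in X; the root in (0,1) is X = 0.721.
Then n_B = 0.721, n_T = 1.72, so y_B = 0.419.

y_B = 0.419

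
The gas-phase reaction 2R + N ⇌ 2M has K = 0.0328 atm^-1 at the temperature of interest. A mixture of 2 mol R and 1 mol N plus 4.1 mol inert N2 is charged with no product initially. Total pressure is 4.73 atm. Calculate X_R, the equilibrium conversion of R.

Basis: 2 mol R initially; let X = conversion of R. Extent ξ = X.
Moles: n_R = 2 − 2X; n_N = 1 − X; n_M = 2X; n_I = 4.1 (inert).
Total moles n_T = 7.1 − X.
Mole fractions y_i = n_i/n_T; K = p_M^2 / (p_R^2 p_N) with p_i = y_i·P.
Substituting and setting equal to 0.0328 atm^-1 gives a polynomial in X; the root in (0,1) is X = 0.123.

X = 0.123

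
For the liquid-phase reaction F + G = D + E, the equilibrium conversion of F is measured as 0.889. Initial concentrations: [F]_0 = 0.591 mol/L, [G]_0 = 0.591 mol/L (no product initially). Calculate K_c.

K_c = 64.1

Let X = conversion of F.
Concentrations: [F] = 0.591 − 0.591X; [G] = 0.591 − 0.591X; [D] = 0.591X; [E] = 0.591X.
At X = 0.889: [F] = 0.0656, [G] = 0.0656, [D] = 0.525, [E] = 0.525.
K_c = [D] [E] / ([F] [G]) = 64.1.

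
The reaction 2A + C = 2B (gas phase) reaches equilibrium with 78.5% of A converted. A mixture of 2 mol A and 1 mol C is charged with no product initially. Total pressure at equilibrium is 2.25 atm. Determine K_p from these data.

K_p = 61 atm^-1

Let X = conversion of A (basis 2 mol A); extent of reaction ξ = X.
Mole table: n_A = 2 − 2X; n_C = 1 − X; n_B = 2X.
Summing: n_T = 3 − X.
At X = 0.785: n_A = 0.43, n_C = 0.215, n_B = 1.57, n_T = 2.21.
p_i = (n_i/n_T)·P. K_p = p_B^2 / (p_A^2 p_C) = 61 atm^-1.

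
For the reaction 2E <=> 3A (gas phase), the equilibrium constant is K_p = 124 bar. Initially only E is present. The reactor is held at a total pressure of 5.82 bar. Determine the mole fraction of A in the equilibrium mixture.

Basis: 1 mol E initially; let X = conversion of E. Extent ξ = 0.5X.
At extent ξ: n_E = 1 − X; n_A = 1.5X.
n_T = Σnᵢ = 1 + 0.5X.
y_i = n_i/n_T, p_i = y_i·P. K_p = p_A^3 / (p_E^2).
Substituting and setting equal to 124 bar gives a polynomial in X; the root in (0,1) is X = 0.771.
Then n_A = 1.16, n_T = 1.39, so y_A = 0.835.

y_A = 0.835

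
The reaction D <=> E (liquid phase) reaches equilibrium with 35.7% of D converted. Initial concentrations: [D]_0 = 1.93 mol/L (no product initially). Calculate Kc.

Kc = 0.555

Let X = conversion of D.
Concentrations: [D] = 1.93 − 1.93X; [E] = 1.93X.
At X = 0.357: [D] = 1.24, [E] = 0.689.
Kc = [E] / ([D]) = 0.555.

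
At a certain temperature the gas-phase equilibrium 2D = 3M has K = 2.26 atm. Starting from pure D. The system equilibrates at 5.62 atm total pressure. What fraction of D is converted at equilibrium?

Basis: 1 mol D initially; let X = conversion of D. Extent ξ = 0.5X.
Moles: n_D = 1 − X; n_M = 1.5X.
Total moles n_T = 1 + 0.5X.
With p_i = (n_i/n_T)P, K = p_M^3 / (p_D^2).
Substituting and setting equal to 2.26 atm gives a polynomial in X; the root in (0,1) is X = 0.379.

X = 0.379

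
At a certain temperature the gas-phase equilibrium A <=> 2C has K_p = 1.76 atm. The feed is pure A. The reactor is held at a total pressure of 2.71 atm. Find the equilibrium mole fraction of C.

Let X = conversion of A (basis 1 mol A); extent of reaction ξ = X.
Mole table: n_A = 1 − X; n_C = 2X.
n_T = Σnᵢ = 1 + X.
y_i = n_i/n_T, p_i = y_i·P. K_p = p_C^2 / (p_A).
Setting this equal to 1.76 atm and taking the physical root (0 < X < 1) gives X = 0.374.
Then n_C = 0.747, n_T = 1.37, so y_C = 0.544.

y_C = 0.544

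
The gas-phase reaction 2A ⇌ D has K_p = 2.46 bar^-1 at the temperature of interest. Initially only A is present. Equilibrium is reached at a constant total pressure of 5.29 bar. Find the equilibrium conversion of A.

Take 1 mol A as basis and let X be its fractional conversion, so ξ = 0.5X.
At extent ξ: n_A = 1 − X; n_D = 0.5X.
n_T = Σnᵢ = 1 − 0.5X.
With p_i = (n_i/n_T)P, K_p = p_D / (p_A^2).
Substituting and setting equal to 2.46 bar^-1 gives a polynomial in X; the root in (0,1) is X = 0.863.

X = 0.863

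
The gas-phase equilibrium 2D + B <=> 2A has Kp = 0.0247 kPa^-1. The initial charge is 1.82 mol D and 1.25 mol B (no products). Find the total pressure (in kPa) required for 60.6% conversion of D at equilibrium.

P = 345 kPa

Let X = conversion of D (basis 1.82 mol D); extent of reaction ξ = 0.91X.
At extent ξ: n_D = 1.82 − 1.82X; n_B = 1.25 − 0.91X; n_A = 1.82X.
Total moles n_T = 3.07 − 0.91X.
Kp = p_A^2 / (p_D^2 p_B) with p_i = (n_i/n_T)·P.
At X = 0.606: the mole-fraction product g(X) = Π y_i^ν_i = 8.529. Since Kp = g(X)·P^{-1}, P = (g/Kp)^(1/1) = (8.529/0.0247)^(1/1) = 345 kPa.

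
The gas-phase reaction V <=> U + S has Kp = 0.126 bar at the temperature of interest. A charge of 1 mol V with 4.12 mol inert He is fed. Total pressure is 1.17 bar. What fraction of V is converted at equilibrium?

X = 0.533

Take 1 mol V as basis and let X be its fractional conversion, so ξ = X.
Species balance: n_V = 1 − X; n_U = X; n_S = X; n_I = 4.12 (inert).
n_T = Σnᵢ = 5.12 + X.
y_i = n_i/n_T, p_i = y_i·P. Kp = p_U p_S / (p_V).
Equating to 0.126 bar and solving on 0 < X < 1: X = 0.533.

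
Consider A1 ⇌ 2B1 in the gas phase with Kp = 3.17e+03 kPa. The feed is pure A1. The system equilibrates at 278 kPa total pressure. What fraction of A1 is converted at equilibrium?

X = 0.860

Basis: 1 mol A1 initially; let X = conversion of A1. Extent ξ = X.
At extent ξ: n_A1 = 1 − X; n_B1 = 2X.
Summing: n_T = 1 + X.
Mole fractions y_i = n_i/n_T; Kp = p_B1^2 / (p_A1) with p_i = y_i·P.
Setting this equal to 3.17e+03 kPa and taking the physical root (0 < X < 1) gives X = 0.860.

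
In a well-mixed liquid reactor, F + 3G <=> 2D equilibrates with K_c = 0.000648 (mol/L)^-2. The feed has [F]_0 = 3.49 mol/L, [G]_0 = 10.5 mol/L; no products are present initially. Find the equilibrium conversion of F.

X = 0.163

Let X = conversion of F; extent ξ = 3.49·X mol/L.
Concentrations: [F] = 3.49 − 3.49X; [G] = 10.5 − 10.5X; [D] = 6.98X.
K_c = [D]^2 / ([F] [G]^3).
Setting equal to 0.000648 and solving for X on (0,1) gives X = 0.163.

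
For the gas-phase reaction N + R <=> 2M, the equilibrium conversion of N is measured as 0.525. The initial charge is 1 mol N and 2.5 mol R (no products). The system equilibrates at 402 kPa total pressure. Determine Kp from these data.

Let X = conversion of N (basis 1 mol N); extent of reaction ξ = X.
Moles: n_N = 1 − X; n_R = 2.5 − X; n_M = 2X.
n_T stays at 3.5 (no change in mole number).
At X = 0.525: n_N = 0.475, n_R = 1.98, n_M = 1.05, n_T = 3.5.
p_i = (n_i/n_T)·P. Kp = p_M^2 / (p_N p_R) = 1.18.

Kp = 1.18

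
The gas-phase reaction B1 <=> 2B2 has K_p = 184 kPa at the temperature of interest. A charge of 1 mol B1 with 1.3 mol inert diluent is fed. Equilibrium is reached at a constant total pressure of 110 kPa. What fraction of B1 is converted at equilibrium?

X = 0.654

Basis: 1 mol B1 initially; let X = conversion of B1. Extent ξ = X.
Mole table: n_B1 = 1 − X; n_B2 = 2X; n_I = 1.3 (inert).
Summing: n_T = 2.3 + X.
Mole fractions y_i = n_i/n_T; K_p = p_B2^2 / (p_B1) with p_i = y_i·P.
Equating to 184 kPa and solving on 0 < X < 1: X = 0.654.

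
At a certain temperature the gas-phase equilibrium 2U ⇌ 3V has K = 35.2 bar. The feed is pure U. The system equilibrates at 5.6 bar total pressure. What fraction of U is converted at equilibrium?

Take 1 mol U as basis and let X be its fractional conversion, so ξ = 0.5X.
Moles: n_U = 1 − X; n_V = 1.5X.
Summing: n_T = 1 + 0.5X.
Mole fractions y_i = n_i/n_T; K = p_V^3 / (p_U^2) with p_i = y_i·P.
Substituting and setting equal to 35.2 bar gives a polynomial in X; the root in (0,1) is X = 0.660.

X = 0.660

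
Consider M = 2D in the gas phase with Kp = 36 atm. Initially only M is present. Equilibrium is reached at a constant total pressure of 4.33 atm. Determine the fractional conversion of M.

Let X = conversion of M (basis 1 mol M); extent of reaction ξ = X.
Species balance: n_M = 1 − X; n_D = 2X.
n_T = Σnᵢ = 1 + X.
y_i = n_i/n_T, p_i = y_i·P. Kp = p_D^2 / (p_M).
Equating to 36 atm and solving on 0 < X < 1: X = 0.822.

X = 0.822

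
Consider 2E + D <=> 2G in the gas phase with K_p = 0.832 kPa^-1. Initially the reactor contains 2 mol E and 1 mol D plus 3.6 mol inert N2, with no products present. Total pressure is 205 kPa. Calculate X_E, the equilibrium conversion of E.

X = 0.735

Basis: 2 mol E initially; let X = conversion of E. Extent ξ = X.
Mole table: n_E = 2 − 2X; n_D = 1 − X; n_G = 2X; n_I = 3.6 (inert).
Summing: n_T = 6.6 − X.
y_i = n_i/n_T, p_i = y_i·P. K_p = p_G^2 / (p_E^2 p_D).
Equating to 0.832 kPa^-1 and solving on 0 < X < 1: X = 0.735.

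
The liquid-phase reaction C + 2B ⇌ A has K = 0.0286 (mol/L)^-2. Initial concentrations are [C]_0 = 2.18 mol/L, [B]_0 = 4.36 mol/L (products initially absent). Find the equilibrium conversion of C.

Let X = conversion of C; extent ξ = 2.18·X mol/L.
Concentrations: [C] = 2.18 − 2.18X; [B] = 4.36 − 4.36X; [A] = 2.18X.
K = [A] / ([C] [B]^2).
Solving K = 0.0286 for X ∈ (0,1): X = 0.239.

X = 0.239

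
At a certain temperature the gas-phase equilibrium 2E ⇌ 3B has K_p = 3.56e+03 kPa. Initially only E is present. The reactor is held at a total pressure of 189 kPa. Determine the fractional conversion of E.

Basis: 1 mol E initially; let X = conversion of E. Extent ξ = 0.5X.
Mole table: n_E = 1 − X; n_B = 1.5X.
Summing: n_T = 1 + 0.5X.
With p_i = (n_i/n_T)P, K_p = p_B^3 / (p_E^2).
This yields a degree-3 equation in X; solving on (0,1), X = 0.761.

X = 0.761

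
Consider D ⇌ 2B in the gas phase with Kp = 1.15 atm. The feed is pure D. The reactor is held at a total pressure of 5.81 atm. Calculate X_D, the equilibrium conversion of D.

Basis: 1 mol D initially; let X = conversion of D. Extent ξ = X.
Moles: n_D = 1 − X; n_B = 2X.
Total moles n_T = 1 + X.
y_i = n_i/n_T, p_i = y_i·P. Kp = p_B^2 / (p_D).
Substituting and setting equal to 1.15 atm gives a polynomial in X; the root in (0,1) is X = 0.217.

X = 0.217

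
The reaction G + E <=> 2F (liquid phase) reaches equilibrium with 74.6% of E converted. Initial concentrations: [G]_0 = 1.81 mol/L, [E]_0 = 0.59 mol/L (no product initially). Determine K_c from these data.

K_c = 3.77

Let X = conversion of E.
Concentrations: [G] = 1.81 − 0.59X; [E] = 0.59 − 0.59X; [F] = 1.18X.
At X = 0.746: [G] = 1.37, [E] = 0.15, [F] = 0.88.
K_c = [F]^2 / ([G] [E]) = 3.77.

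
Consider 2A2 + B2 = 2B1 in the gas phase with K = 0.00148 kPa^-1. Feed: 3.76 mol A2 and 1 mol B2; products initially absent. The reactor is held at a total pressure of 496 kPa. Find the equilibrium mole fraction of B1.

y_B1 = 0.205

Basis: 1 mol B2 initially; let X = conversion of B2. Extent ξ = X.
Species balance: n_A2 = 3.76 − 2X; n_B2 = 1 − X; n_B1 = 2X.
n_T = Σnᵢ = 4.76 − X.
y_i = n_i/n_T, p_i = y_i·P. K = p_B1^2 / (p_A2^2 p_B2).
Equating to 0.00148 kPa^-1 and solving on 0 < X < 1: X = 0.443.
Then n_B1 = 0.885, n_T = 4.32, so y_B1 = 0.205.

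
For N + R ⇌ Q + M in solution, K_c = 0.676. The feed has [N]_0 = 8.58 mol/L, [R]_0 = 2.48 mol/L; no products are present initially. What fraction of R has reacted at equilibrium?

X = 0.720

Let X = conversion of R; extent ξ = 2.48·X mol/L.
Concentrations: [N] = 8.58 − 2.48X; [R] = 2.48 − 2.48X; [Q] = 2.48X; [M] = 2.48X.
K_c = [Q] [M] / ([N] [R]).
Equating to 0.676: the physical root is X = 0.720.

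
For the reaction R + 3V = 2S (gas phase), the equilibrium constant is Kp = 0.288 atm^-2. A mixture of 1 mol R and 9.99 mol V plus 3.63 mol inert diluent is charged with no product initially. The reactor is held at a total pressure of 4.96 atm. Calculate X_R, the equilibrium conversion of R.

Basis: 1 mol R initially; let X = conversion of R. Extent ξ = X.
Species balance: n_R = 1 − X; n_V = 9.99 − 3X; n_S = 2X; n_I = 3.63 (inert).
Total moles n_T = 14.6 − 2X.
With p_i = (n_i/n_T)P, Kp = p_S^2 / (p_R p_V^3).
Equating to 0.288 atm^-2 and solving on 0 < X < 1: X = 0.840.

X = 0.840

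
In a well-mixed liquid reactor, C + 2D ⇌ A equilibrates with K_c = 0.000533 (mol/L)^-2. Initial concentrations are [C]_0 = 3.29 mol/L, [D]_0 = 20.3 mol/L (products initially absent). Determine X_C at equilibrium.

Let X = conversion of C; extent ξ = 3.29·X mol/L.
Concentrations: [C] = 3.29 − 3.29X; [D] = 20.3 − 6.58X; [A] = 3.29X.
K_c = [A] / ([C] [D]^2).
This equals 0.000533 at X = 0.164 (the root in 0 < X < 1).

X = 0.164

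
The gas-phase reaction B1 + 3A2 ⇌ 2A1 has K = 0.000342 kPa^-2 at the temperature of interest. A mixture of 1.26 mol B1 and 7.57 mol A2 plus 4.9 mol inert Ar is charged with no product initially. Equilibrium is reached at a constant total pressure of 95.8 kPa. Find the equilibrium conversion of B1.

Basis: 1.26 mol B1 initially; let X = conversion of B1. Extent ξ = 1.26X.
Species balance: n_B1 = 1.26 − 1.26X; n_A2 = 7.57 − 3.78X; n_A1 = 2.52X; n_I = 4.9 (inert).
Summing: n_T = 13.7 − 2.52X.
Mole fractions y_i = n_i/n_T; K = p_A1^2 / (p_B1 p_A2^3) with p_i = y_i·P.
Substituting and setting equal to 0.000342 kPa^-2 gives a polynomial in X; the root in (0,1) is X = 0.551.

X = 0.551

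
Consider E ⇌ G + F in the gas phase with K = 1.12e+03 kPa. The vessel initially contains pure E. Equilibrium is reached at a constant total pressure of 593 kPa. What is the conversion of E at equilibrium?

Take 1 mol E as basis and let X be its fractional conversion, so ξ = X.
Species balance: n_E = 1 − X; n_G = X; n_F = X.
Total moles n_T = 1 + X.
Mole fractions y_i = n_i/n_T; K = p_G p_F / (p_E) with p_i = y_i·P.
Substituting and setting equal to 1.12e+03 kPa gives a polynomial in X; the root in (0,1) is X = 0.809.

X = 0.809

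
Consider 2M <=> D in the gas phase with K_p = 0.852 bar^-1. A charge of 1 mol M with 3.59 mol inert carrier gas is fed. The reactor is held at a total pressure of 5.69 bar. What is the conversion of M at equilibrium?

X = 0.519

Take 1 mol M as basis and let X be its fractional conversion, so ξ = 0.5X.
Species balance: n_M = 1 − X; n_D = 0.5X; n_I = 3.59 (inert).
Total moles n_T = 4.59 − 0.5X.
y_i = n_i/n_T, p_i = y_i·P. K_p = p_D / (p_M^2).
This yields a degree-2 equation in X; solving on (0,1), X = 0.519.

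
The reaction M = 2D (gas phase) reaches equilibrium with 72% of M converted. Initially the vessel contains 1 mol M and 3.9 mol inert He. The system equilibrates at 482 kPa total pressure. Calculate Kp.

Take 1 mol M as basis and let X be its fractional conversion, so ξ = X.
Moles: n_M = 1 − X; n_D = 2X; n_I = 3.9 (inert).
n_T = Σnᵢ = 4.9 + X.
At X = 0.72: n_M = 0.28, n_D = 1.44, n_T = 5.62.
p_i = (n_i/n_T)·P. Kp = p_D^2 / (p_M) = 635 kPa.

Kp = 635 kPa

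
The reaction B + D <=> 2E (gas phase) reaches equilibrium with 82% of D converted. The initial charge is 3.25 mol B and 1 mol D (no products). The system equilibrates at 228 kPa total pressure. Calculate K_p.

K_p = 6.15

Take 1 mol D as basis and let X be its fractional conversion, so ξ = X.
At extent ξ: n_B = 3.25 − X; n_D = 1 − X; n_E = 2X.
Total moles n_T = 4.25 (Δν = 0, constant).
At X = 0.82: n_B = 2.43, n_D = 0.18, n_E = 1.64, n_T = 4.25.
p_i = (n_i/n_T)·P. K_p = p_E^2 / (p_B p_D) = 6.15.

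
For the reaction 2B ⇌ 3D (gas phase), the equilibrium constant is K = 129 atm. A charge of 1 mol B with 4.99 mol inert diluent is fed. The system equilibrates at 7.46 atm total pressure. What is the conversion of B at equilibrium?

X = 0.861

Take 1 mol B as basis and let X be its fractional conversion, so ξ = 0.5X.
Moles: n_B = 1 − X; n_D = 1.5X; n_I = 4.99 (inert).
Total moles n_T = 5.99 + 0.5X.
y_i = n_i/n_T, p_i = y_i·P. K = p_D^3 / (p_B^2).
Substituting and setting equal to 129 atm gives a polynomial in X; the root in (0,1) is X = 0.861.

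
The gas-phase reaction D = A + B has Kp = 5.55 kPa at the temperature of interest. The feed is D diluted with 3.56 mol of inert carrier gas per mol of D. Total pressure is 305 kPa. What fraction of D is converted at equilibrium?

Basis: 1 mol D initially; let X = conversion of D. Extent ξ = X.
At extent ξ: n_D = 1 − X; n_A = X; n_B = X; n_I = 3.56 (inert).
n_T = Σnᵢ = 4.56 + X.
With p_i = (n_i/n_T)P, Kp = p_A p_B / (p_D).
Setting this equal to 5.55 kPa and taking the physical root (0 < X < 1) gives X = 0.255.

X = 0.255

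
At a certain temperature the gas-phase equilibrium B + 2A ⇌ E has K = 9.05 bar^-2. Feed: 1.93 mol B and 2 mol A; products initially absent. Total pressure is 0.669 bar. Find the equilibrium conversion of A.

Let X = conversion of A (basis 2 mol A); extent of reaction ξ = X.
Moles: n_B = 1.93 − X; n_A = 2 − 2X; n_E = X.
Total moles n_T = 3.93 − 2X.
Mole fractions y_i = n_i/n_T; K = p_E / (p_B p_A^2) with p_i = y_i·P.
Setting this equal to 9.05 bar^-2 and taking the physical root (0 < X < 1) gives X = 0.555.

X = 0.555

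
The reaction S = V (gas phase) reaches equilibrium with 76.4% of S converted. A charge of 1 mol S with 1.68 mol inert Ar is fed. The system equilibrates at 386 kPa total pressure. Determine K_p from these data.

Basis: 1 mol S initially; let X = conversion of S. Extent ξ = X.
Moles: n_S = 1 − X; n_V = X; n_I = 1.68 (inert).
Total moles n_T = 2.68 (Δν = 0, constant).
At X = 0.764: n_S = 0.236, n_V = 0.764, n_T = 2.68.
p_i = (n_i/n_T)·P. K_p = p_V / (p_S) = 3.24.

K_p = 3.24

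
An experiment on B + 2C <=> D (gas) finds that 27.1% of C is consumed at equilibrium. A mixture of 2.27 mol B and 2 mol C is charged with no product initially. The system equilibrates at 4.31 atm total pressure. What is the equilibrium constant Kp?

Kp = 0.0477 atm^-2

Basis: 2 mol C initially; let X = conversion of C. Extent ξ = X.
Moles: n_B = 2.27 − X; n_C = 2 − 2X; n_D = X.
Total moles n_T = 4.27 − 2X.
At X = 0.271: n_B = 2, n_C = 1.46, n_D = 0.271, n_T = 3.73.
p_i = (n_i/n_T)·P. Kp = p_D / (p_B p_C^2) = 0.0477 atm^-2.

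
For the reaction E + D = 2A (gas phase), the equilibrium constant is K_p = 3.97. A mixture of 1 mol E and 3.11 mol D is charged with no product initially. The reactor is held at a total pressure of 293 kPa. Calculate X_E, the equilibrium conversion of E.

X = 0.756

Let X = conversion of E (basis 1 mol E); extent of reaction ξ = X.
At extent ξ: n_E = 1 − X; n_D = 3.11 − X; n_A = 2X.
n_T stays at 4.11 (no change in mole number).
With p_i = (n_i/n_T)P, K_p = p_A^2 / (p_E p_D).
Setting this equal to 3.97 and taking the physical root (0 < X < 1) gives X = 0.756.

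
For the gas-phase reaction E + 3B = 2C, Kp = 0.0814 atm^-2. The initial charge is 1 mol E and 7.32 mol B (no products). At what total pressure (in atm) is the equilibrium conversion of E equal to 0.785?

P = 7.24 atm

Take 1 mol E as basis and let X be its fractional conversion, so ξ = X.
Mole table: n_E = 1 − X; n_B = 7.32 − 3X; n_C = 2X.
Summing: n_T = 8.32 − 2X.
Kp = p_C^2 / (p_E p_B^3) with p_i = (n_i/n_T)·P.
At X = 0.785: the mole-fraction product g(X) = Π y_i^ν_i = 4.268. Since Kp = g(X)·P^{-2}, P = (g/Kp)^(1/2) = (4.268/0.0814)^(1/2) = 7.24 atm.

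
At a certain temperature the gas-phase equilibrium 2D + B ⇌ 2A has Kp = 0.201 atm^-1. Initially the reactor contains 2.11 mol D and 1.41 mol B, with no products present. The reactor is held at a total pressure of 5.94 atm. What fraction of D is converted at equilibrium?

X = 0.383

Let X = conversion of D (basis 2.11 mol D); extent of reaction ξ = 1.05X.
At extent ξ: n_D = 2.11 − 2.11X; n_B = 1.41 − 1.05X; n_A = 2.11X.
Summing: n_T = 3.52 − 1.05X.
With p_i = (n_i/n_T)P, Kp = p_A^2 / (p_D^2 p_B).
Setting this equal to 0.201 atm^-1 and taking the physical root (0 < X < 1) gives X = 0.383.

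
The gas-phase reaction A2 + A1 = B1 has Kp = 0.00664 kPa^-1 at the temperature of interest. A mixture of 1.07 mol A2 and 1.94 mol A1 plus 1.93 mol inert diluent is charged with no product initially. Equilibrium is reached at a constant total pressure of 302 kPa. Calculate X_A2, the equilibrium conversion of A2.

Take 1.07 mol A2 as basis and let X be its fractional conversion, so ξ = 1.07X.
Species balance: n_A2 = 1.07 − 1.07X; n_A1 = 1.94 − 1.07X; n_B1 = 1.07X; n_I = 1.93 (inert).
Summing: n_T = 4.94 − 1.07X.
y_i = n_i/n_T, p_i = y_i·P. Kp = p_B1 / (p_A2 p_A1).
Equating to 0.00664 kPa^-1 and solving on 0 < X < 1: X = 0.402.

X = 0.402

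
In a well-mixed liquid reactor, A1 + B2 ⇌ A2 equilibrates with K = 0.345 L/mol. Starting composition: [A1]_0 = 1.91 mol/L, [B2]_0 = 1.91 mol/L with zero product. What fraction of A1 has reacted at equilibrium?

X = 0.312

Let X = conversion of A1; extent ξ = 1.91·X mol/L.
Concentrations: [A1] = 1.91 − 1.91X; [B2] = 1.91 − 1.91X; [A2] = 1.91X.
K = [A2] / ([A1] [B2]).
Setting equal to 0.345 and solving for X on (0,1) gives X = 0.312.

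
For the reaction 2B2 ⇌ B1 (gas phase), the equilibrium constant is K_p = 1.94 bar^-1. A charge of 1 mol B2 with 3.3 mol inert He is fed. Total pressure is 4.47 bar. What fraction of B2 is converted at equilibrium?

Let X = conversion of B2 (basis 1 mol B2); extent of reaction ξ = 0.5X.
Moles: n_B2 = 1 − X; n_B1 = 0.5X; n_I = 3.3 (inert).
Total moles n_T = 4.3 − 0.5X.
With p_i = (n_i/n_T)P, K_p = p_B1 / (p_B2^2).
Equating to 1.94 bar^-1 and solving on 0 < X < 1: X = 0.622.

X = 0.622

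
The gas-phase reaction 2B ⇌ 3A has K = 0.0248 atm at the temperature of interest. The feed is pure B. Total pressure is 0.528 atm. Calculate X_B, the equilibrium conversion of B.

Take 1 mol B as basis and let X be its fractional conversion, so ξ = 0.5X.
At extent ξ: n_B = 1 − X; n_A = 1.5X.
n_T = Σnᵢ = 1 + 0.5X.
y_i = n_i/n_T, p_i = y_i·P. K = p_A^3 / (p_B^2).
Equating to 0.0248 atm and solving on 0 < X < 1: X = 0.212.

X = 0.212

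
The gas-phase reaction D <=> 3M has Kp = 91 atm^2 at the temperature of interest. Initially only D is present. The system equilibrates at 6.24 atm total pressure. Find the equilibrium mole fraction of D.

y_D = 0.211

Basis: 1 mol D initially; let X = conversion of D. Extent ξ = X.
At extent ξ: n_D = 1 − X; n_M = 3X.
Total moles n_T = 1 + 2X.
y_i = n_i/n_T, p_i = y_i·P. Kp = p_M^3 / (p_D).
This yields a degree-3 equation in X; solving on (0,1), X = 0.556.
Then n_D = 0.444, n_T = 2.11, so y_D = 0.211.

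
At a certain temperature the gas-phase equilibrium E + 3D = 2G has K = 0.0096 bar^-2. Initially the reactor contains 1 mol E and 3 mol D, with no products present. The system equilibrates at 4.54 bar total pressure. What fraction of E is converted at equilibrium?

X = 0.204

Let X = conversion of E (basis 1 mol E); extent of reaction ξ = X.
Moles: n_E = 1 − X; n_D = 3 − 3X; n_G = 2X.
Total moles n_T = 4 − 2X.
With p_i = (n_i/n_T)P, K = p_G^2 / (p_E p_D^3).
Equating to 0.0096 bar^-2 and solving on 0 < X < 1: X = 0.204.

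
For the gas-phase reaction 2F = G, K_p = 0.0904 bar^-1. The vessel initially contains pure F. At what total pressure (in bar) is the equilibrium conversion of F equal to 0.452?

P = 6.44 bar

Basis: 1 mol F initially; let X = conversion of F. Extent ξ = 0.5X.
At extent ξ: n_F = 1 − X; n_G = 0.5X.
Summing: n_T = 1 − 0.5X.
K_p = p_G / (p_F^2) with p_i = (n_i/n_T)·P.
At X = 0.452: the mole-fraction product g(X) = Π y_i^ν_i = 0.5825. Since K_p = g(X)·P^{-1}, P = (g/K_p)^(1/1) = (0.5825/0.0904)^(1/1) = 6.44 bar.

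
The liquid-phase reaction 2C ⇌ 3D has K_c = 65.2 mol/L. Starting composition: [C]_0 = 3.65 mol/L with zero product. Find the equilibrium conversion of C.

Let X = conversion of C; extent ξ = 3.65X/2 mol/L.
Concentrations: [C] = 3.65 − 3.65X; [D] = 5.47X.
K_c = [D]^3 / ([C]^2).
Solving K_c = 65.2 for X ∈ (0,1): X = 0.729.

X = 0.729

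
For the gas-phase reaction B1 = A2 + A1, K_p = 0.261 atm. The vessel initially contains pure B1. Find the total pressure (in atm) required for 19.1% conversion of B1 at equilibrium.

Take 1 mol B1 as basis and let X be its fractional conversion, so ξ = X.
Species balance: n_B1 = 1 − X; n_A2 = X; n_A1 = X.
Summing: n_T = 1 + X.
K_p = p_A2 p_A1 / (p_B1) with p_i = (n_i/n_T)·P.
At X = 0.191: the mole-fraction product g(X) = Π y_i^ν_i = 0.03786. Since K_p = g(X)·P^{1}, P = (K_p/g)^(1/1) = (0.261/0.03786)^(1/1) = 6.89 atm.

P = 6.89 atm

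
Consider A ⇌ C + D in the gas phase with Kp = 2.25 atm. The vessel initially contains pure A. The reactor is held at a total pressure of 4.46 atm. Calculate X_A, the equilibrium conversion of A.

X = 0.579

Basis: 1 mol A initially; let X = conversion of A. Extent ξ = X.
At extent ξ: n_A = 1 − X; n_C = X; n_D = X.
n_T = Σnᵢ = 1 + X.
y_i = n_i/n_T, p_i = y_i·P. Kp = p_C p_D / (p_A).
Substituting and setting equal to 2.25 atm gives a polynomial in X; the root in (0,1) is X = 0.579.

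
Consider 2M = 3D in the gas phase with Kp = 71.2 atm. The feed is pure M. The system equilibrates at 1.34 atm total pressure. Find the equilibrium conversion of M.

X = 0.838

Basis: 1 mol M initially; let X = conversion of M. Extent ξ = 0.5X.
Moles: n_M = 1 − X; n_D = 1.5X.
Summing: n_T = 1 + 0.5X.
y_i = n_i/n_T, p_i = y_i·P. Kp = p_D^3 / (p_M^2).
This yields a degree-3 equation in X; solving on (0,1), X = 0.838.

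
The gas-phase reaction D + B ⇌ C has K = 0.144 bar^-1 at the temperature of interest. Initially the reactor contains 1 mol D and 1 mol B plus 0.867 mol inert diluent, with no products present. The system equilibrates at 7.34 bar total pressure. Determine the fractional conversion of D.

X = 0.235

Let X = conversion of D (basis 1 mol D); extent of reaction ξ = X.
Moles: n_D = 1 − X; n_B = 1 − X; n_C = X; n_I = 0.867 (inert).
Total moles n_T = 2.87 − X.
With p_i = (n_i/n_T)P, K = p_C / (p_D p_B).
This yields a degree-2 equation in X; solving on (0,1), X = 0.235.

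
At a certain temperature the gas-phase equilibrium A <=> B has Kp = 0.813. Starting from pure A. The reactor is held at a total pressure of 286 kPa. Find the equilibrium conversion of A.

X = 0.448

Take 1 mol A as basis and let X be its fractional conversion, so ξ = X.
Species balance: n_A = 1 − X; n_B = X.
n_T stays at 1 (no change in mole number).
y_i = n_i/n_T, p_i = y_i·P. Kp = p_B / (p_A).
Setting this equal to 0.813 and taking the physical root (0 < X < 1) gives X = 0.448.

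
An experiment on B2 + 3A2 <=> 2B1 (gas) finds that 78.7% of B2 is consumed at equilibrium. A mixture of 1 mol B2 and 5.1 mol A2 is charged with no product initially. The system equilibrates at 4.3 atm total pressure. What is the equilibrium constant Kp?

Take 1 mol B2 as basis and let X be its fractional conversion, so ξ = X.
Mole table: n_B2 = 1 − X; n_A2 = 5.1 − 3X; n_B1 = 2X.
Total moles n_T = 6.1 − 2X.
At X = 0.787: n_B2 = 0.213, n_A2 = 2.74, n_B1 = 1.57, n_T = 4.53.
p_i = (n_i/n_T)·P. Kp = p_B1^2 / (p_B2 p_A2^3) = 0.627 atm^-2.

Kp = 0.627 atm^-2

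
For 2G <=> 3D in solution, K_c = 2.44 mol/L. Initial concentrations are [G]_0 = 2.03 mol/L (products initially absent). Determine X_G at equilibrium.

X = 0.466

Let X = conversion of G; extent ξ = 2.03X/2 mol/L.
Concentrations: [G] = 2.03 − 2.03X; [D] = 3.04X.
K_c = [D]^3 / ([G]^2).
Setting equal to 2.44 and solving for X on (0,1) gives X = 0.466.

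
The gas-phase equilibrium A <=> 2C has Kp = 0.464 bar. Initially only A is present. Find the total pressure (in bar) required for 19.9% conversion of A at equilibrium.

P = 2.81 bar

Basis: 1 mol A initially; let X = conversion of A. Extent ξ = X.
At extent ξ: n_A = 1 − X; n_C = 2X.
Total moles n_T = 1 + X.
Kp = p_C^2 / (p_A) with p_i = (n_i/n_T)·P.
At X = 0.199: the mole-fraction product g(X) = Π y_i^ν_i = 0.1649. Since Kp = g(X)·P^{1}, P = (Kp/g)^(1/1) = (0.464/0.1649)^(1/1) = 2.81 bar.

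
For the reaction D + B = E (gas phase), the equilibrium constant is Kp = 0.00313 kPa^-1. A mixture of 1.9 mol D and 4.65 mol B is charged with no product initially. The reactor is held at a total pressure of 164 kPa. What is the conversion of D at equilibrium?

Take 1.9 mol D as basis and let X be its fractional conversion, so ξ = 1.9X.
Species balance: n_D = 1.9 − 1.9X; n_B = 4.65 − 1.9X; n_E = 1.9X.
Total moles n_T = 6.55 − 1.9X.
With p_i = (n_i/n_T)P, Kp = p_E / (p_D p_B).
Setting this equal to 0.00313 kPa^-1 and taking the physical root (0 < X < 1) gives X = 0.260.

X = 0.260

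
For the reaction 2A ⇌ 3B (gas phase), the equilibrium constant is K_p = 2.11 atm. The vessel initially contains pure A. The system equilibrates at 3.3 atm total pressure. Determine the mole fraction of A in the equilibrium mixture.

y_A = 0.475

Let X = conversion of A (basis 1 mol A); extent of reaction ξ = 0.5X.
Moles: n_A = 1 − X; n_B = 1.5X.
Summing: n_T = 1 + 0.5X.
y_i = n_i/n_T, p_i = y_i·P. K_p = p_B^3 / (p_A^2).
Substituting and setting equal to 2.11 atm gives a polynomial in X; the root in (0,1) is X = 0.424.
Then n_A = 0.576, n_T = 1.21, so y_A = 0.475.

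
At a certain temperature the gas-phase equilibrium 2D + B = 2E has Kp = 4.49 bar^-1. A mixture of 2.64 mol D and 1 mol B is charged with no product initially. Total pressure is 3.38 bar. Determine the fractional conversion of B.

X = 0.721

Basis: 1 mol B initially; let X = conversion of B. Extent ξ = X.
Mole table: n_D = 2.64 − 2X; n_B = 1 − X; n_E = 2X.
n_T = Σnᵢ = 3.64 − X.
y_i = n_i/n_T, p_i = y_i·P. Kp = p_E^2 / (p_D^2 p_B).
Substituting and setting equal to 4.49 bar^-1 gives a polynomial in X; the root in (0,1) is X = 0.721.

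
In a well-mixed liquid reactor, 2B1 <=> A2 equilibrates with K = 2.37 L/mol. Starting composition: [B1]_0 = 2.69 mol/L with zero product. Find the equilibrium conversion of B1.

X = 0.756

Let X = conversion of B1; extent ξ = 2.69X/2 mol/L.
Concentrations: [B1] = 2.69 − 2.69X; [A2] = 1.34X.
K = [A2] / ([B1]^2).
This equals 2.37 at X = 0.756 (the root in 0 < X < 1).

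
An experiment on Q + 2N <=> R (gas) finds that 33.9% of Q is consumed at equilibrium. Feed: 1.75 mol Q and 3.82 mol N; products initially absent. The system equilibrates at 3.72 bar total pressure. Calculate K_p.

Take 1.75 mol Q as basis and let X be its fractional conversion, so ξ = 1.75X.
At extent ξ: n_Q = 1.75 − 1.75X; n_N = 3.82 − 3.5X; n_R = 1.75X.
Summing: n_T = 5.57 − 3.5X.
At X = 0.339: n_Q = 1.16, n_N = 2.63, n_R = 0.593, n_T = 4.38.
p_i = (n_i/n_T)·P. K_p = p_R / (p_Q p_N^2) = 0.103 bar^-2.

K_p = 0.103 bar^-2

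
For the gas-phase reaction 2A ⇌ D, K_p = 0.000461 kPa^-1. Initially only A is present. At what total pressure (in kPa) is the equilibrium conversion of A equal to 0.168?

P = 241 kPa

Basis: 1 mol A initially; let X = conversion of A. Extent ξ = 0.5X.
Species balance: n_A = 1 − X; n_D = 0.5X.
Total moles n_T = 1 − 0.5X.
K_p = p_D / (p_A^2) with p_i = (n_i/n_T)·P.
At X = 0.168: the mole-fraction product g(X) = Π y_i^ν_i = 0.1112. Since K_p = g(X)·P^{-1}, P = (g/K_p)^(1/1) = (0.1112/0.000461)^(1/1) = 241 kPa.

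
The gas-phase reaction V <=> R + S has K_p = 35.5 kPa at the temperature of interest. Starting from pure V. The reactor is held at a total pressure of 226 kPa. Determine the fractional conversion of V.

X = 0.368

Let X = conversion of V (basis 1 mol V); extent of reaction ξ = X.
At extent ξ: n_V = 1 − X; n_R = X; n_S = X.
Total moles n_T = 1 + X.
y_i = n_i/n_T, p_i = y_i·P. K_p = p_R p_S / (p_V).
Substituting and setting equal to 35.5 kPa gives a polynomial in X; the root in (0,1) is X = 0.368.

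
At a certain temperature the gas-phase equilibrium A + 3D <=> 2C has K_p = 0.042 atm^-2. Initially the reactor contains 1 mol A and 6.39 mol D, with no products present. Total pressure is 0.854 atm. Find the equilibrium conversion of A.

Let X = conversion of A (basis 1 mol A); extent of reaction ξ = X.
Species balance: n_A = 1 − X; n_D = 6.39 − 3X; n_C = 2X.
n_T = Σnᵢ = 7.39 − 2X.
y_i = n_i/n_T, p_i = y_i·P. K_p = p_C^2 / (p_A p_D^3).
Equating to 0.042 atm^-2 and solving on 0 < X < 1: X = 0.163.

X = 0.163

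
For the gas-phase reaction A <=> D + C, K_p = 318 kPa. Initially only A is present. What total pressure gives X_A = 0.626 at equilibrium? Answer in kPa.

P = 493 kPa

Take 1 mol A as basis and let X be its fractional conversion, so ξ = X.
Species balance: n_A = 1 − X; n_D = X; n_C = X.
n_T = Σnᵢ = 1 + X.
K_p = p_D p_C / (p_A) with p_i = (n_i/n_T)·P.
At X = 0.626: the mole-fraction product g(X) = Π y_i^ν_i = 0.6444. Since K_p = g(X)·P^{1}, P = (K_p/g)^(1/1) = (318/0.6444)^(1/1) = 493 kPa.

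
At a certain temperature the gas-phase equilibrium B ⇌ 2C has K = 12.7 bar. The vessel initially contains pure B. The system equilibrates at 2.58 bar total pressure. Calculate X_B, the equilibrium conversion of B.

X = 0.743

Basis: 1 mol B initially; let X = conversion of B. Extent ξ = X.
Species balance: n_B = 1 − X; n_C = 2X.
Total moles n_T = 1 + X.
Mole fractions y_i = n_i/n_T; K = p_C^2 / (p_B) with p_i = y_i·P.
This yields a degree-2 equation in X; solving on (0,1), X = 0.743.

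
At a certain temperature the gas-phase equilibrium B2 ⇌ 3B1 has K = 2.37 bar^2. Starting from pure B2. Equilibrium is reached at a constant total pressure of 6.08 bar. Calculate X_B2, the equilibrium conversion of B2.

X = 0.151

Take 1 mol B2 as basis and let X be its fractional conversion, so ξ = X.
Mole table: n_B2 = 1 − X; n_B1 = 3X.
n_T = Σnᵢ = 1 + 2X.
Mole fractions y_i = n_i/n_T; K = p_B1^3 / (p_B2) with p_i = y_i·P.
Equating to 2.37 bar^2 and solving on 0 < X < 1: X = 0.151.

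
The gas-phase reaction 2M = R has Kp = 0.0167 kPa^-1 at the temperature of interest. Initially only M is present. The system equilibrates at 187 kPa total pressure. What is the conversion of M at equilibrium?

Take 1 mol M as basis and let X be its fractional conversion, so ξ = 0.5X.
Species balance: n_M = 1 − X; n_R = 0.5X.
Total moles n_T = 1 − 0.5X.
Mole fractions y_i = n_i/n_T; Kp = p_R / (p_M^2) with p_i = y_i·P.
Substituting and setting equal to 0.0167 kPa^-1 gives a polynomial in X; the root in (0,1) is X = 0.728.

X = 0.728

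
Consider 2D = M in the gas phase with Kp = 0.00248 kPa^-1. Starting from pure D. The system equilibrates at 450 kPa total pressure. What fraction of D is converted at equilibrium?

Basis: 1 mol D initially; let X = conversion of D. Extent ξ = 0.5X.
Moles: n_D = 1 − X; n_M = 0.5X.
n_T = Σnᵢ = 1 − 0.5X.
y_i = n_i/n_T, p_i = y_i·P. Kp = p_M / (p_D^2).
Equating to 0.00248 kPa^-1 and solving on 0 < X < 1: X = 0.572.

X = 0.572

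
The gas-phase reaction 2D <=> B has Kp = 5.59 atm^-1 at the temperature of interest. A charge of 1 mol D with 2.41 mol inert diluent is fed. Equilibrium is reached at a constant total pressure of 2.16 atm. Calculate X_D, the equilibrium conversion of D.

X = 0.702

Basis: 1 mol D initially; let X = conversion of D. Extent ξ = 0.5X.
At extent ξ: n_D = 1 − X; n_B = 0.5X; n_I = 2.41 (inert).
n_T = Σnᵢ = 3.41 − 0.5X.
Mole fractions y_i = n_i/n_T; Kp = p_B / (p_D^2) with p_i = y_i·P.
Equating to 5.59 atm^-1 and solving on 0 < X < 1: X = 0.702.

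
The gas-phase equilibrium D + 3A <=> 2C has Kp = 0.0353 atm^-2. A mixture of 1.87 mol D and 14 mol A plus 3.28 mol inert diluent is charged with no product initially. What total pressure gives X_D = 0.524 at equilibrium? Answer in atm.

P = 5.17 atm

Take 1.87 mol D as basis and let X be its fractional conversion, so ξ = 1.87X.
Mole table: n_D = 1.87 − 1.87X; n_A = 14 − 5.61X; n_C = 3.74X; n_I = 3.28 (inert).
n_T = Σnᵢ = 19.2 − 3.74X.
Kp = p_C^2 / (p_D p_A^3) with p_i = (n_i/n_T)·P.
At X = 0.524: the mole-fraction product g(X) = Π y_i^ν_i = 0.9424. Since Kp = g(X)·P^{-2}, P = (g/Kp)^(1/2) = (0.9424/0.0353)^(1/2) = 5.17 atm.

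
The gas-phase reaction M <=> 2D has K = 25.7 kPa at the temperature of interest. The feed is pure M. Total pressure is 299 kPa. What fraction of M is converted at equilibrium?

X = 0.145

Let X = conversion of M (basis 1 mol M); extent of reaction ξ = X.
Mole table: n_M = 1 − X; n_D = 2X.
Summing: n_T = 1 + X.
y_i = n_i/n_T, p_i = y_i·P. K = p_D^2 / (p_M).
Setting this equal to 25.7 kPa and taking the physical root (0 < X < 1) gives X = 0.145.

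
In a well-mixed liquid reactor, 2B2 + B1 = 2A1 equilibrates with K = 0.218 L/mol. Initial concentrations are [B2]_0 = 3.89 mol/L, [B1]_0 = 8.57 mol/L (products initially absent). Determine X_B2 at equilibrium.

X = 0.561

Let X = conversion of B2; extent ξ = 3.89X/2 mol/L.
Concentrations: [B2] = 3.89 − 3.89X; [B1] = 8.57 − 1.95X; [A1] = 3.89X.
K = [A1]^2 / ([B2]^2 [B1]).
Equating to 0.218 L/mol: the physical root is X = 0.561.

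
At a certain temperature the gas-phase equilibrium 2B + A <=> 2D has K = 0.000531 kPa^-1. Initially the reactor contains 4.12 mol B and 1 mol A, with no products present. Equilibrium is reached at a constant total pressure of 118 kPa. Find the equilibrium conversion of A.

X = 0.190

Let X = conversion of A (basis 1 mol A); extent of reaction ξ = X.
Moles: n_B = 4.12 − 2X; n_A = 1 − X; n_D = 2X.
n_T = Σnᵢ = 5.12 − X.
With p_i = (n_i/n_T)P, K = p_D^2 / (p_B^2 p_A).
Setting this equal to 0.000531 kPa^-1 and taking the physical root (0 < X < 1) gives X = 0.190.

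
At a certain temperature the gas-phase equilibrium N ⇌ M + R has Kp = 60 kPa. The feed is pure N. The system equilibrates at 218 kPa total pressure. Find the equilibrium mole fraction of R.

Let X = conversion of N (basis 1 mol N); extent of reaction ξ = X.
At extent ξ: n_N = 1 − X; n_M = X; n_R = X.
Total moles n_T = 1 + X.
y_i = n_i/n_T, p_i = y_i·P. Kp = p_M p_R / (p_N).
Equating to 60 kPa and solving on 0 < X < 1: X = 0.465.
Then n_R = 0.465, n_T = 1.46, so y_R = 0.317.

y_R = 0.317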